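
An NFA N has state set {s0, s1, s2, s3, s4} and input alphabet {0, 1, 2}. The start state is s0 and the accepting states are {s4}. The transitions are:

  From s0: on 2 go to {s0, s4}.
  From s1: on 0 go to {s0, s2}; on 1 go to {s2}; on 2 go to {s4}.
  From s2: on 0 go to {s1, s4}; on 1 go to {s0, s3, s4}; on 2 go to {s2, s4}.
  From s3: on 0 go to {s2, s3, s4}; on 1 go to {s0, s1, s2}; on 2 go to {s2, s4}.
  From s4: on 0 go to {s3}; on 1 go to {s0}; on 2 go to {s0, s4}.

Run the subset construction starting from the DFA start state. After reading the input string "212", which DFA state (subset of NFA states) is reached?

Start: {s0}.
δ(s0,2) = {s0, s4}.
Union: {s0, s4}.
After 2: {s0, s4}.
δ(s0,1) = ∅; δ(s4,1) = {s0}.
Union: {s0}.
After 1: {s0}.
δ(s0,2) = {s0, s4}.
Union: {s0, s4}.
After 2: {s0, s4}.

{s0, s4}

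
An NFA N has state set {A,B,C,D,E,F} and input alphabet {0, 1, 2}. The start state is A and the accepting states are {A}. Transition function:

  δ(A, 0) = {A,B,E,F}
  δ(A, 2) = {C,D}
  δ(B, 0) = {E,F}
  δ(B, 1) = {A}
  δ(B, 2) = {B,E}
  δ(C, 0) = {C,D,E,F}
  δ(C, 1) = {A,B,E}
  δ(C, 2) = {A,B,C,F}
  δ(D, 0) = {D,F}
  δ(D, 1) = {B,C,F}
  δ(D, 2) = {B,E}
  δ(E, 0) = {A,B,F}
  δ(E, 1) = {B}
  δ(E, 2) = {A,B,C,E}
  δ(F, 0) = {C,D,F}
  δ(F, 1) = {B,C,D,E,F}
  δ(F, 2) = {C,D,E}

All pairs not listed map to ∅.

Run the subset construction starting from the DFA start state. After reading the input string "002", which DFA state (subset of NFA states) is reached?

Start: {A}.
δ(A,0) = {A,B,E,F}.
Union: {A,B,E,F}.
After 0: {A,B,E,F}.
δ(A,0) = {A,B,E,F}; δ(B,0) = {E,F}; δ(E,0) = {A,B,F}; δ(F,0) = {C,D,F}.
Union: {A,B,C,D,E,F}.
After 0: {A,B,C,D,E,F}.
δ(A,2) = {C,D}; δ(B,2) = {B,E}; δ(C,2) = {A,B,C,F}; δ(D,2) = {B,E}; δ(E,2) = {A,B,C,E}; δ(F,2) = {C,D,E}.
Union: {A,B,C,D,E,F}.
After 2: {A,B,C,D,E,F}.

{A,B,C,D,E,F}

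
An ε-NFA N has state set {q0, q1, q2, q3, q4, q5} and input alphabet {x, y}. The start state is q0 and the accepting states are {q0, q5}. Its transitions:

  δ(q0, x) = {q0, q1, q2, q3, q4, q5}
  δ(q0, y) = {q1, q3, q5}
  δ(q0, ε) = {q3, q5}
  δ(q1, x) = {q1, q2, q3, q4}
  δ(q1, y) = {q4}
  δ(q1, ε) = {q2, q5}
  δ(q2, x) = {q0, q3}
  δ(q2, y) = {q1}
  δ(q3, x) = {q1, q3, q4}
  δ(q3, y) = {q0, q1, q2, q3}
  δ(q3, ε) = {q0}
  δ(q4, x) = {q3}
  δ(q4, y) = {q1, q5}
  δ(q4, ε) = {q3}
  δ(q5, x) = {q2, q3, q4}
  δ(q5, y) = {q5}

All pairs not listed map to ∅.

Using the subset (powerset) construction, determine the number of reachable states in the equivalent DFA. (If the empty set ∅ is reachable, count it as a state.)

3

Start state of the DFA: {q0, q3, q5} (ε-closure of the NFA start).
{q0, q3, q5} --x--> {q0, q1, q2, q3, q4, q5}  [new]
{q0, q3, q5} --y--> {q0, q1, q2, q3, q5}  [new]
{q0, q1, q2, q3, q4, q5} --x--> {q0, q1, q2, q3, q4, q5}  [seen]
{q0, q1, q2, q3, q4, q5} --y--> {q0, q1, q2, q3, q4, q5}  [seen]
{q0, q1, q2, q3, q5} --x--> {q0, q1, q2, q3, q4, q5}  [seen]
{q0, q1, q2, q3, q5} --y--> {q0, q1, q2, q3, q4, q5}  [seen]
Reachable DFA states: {q0, q3, q5}, {q0, q1, q2, q3, q4, q5}, {q0, q1, q2, q3, q5}.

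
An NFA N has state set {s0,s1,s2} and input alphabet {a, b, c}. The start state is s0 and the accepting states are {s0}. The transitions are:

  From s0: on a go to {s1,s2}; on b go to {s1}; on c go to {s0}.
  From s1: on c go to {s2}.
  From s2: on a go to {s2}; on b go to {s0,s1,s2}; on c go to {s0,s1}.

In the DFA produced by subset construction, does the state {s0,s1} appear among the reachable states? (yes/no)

yes

Start state of the DFA: {s0}.
{s0} --a--> {s1,s2}  [new]
{s0} --b--> {s1}  [new]
{s0} --c--> {s0}  [seen]
{s1,s2} --a--> {s2}  [new]
{s1,s2} --b--> {s0,s1,s2}  [new]
{s1,s2} --c--> {s0,s1,s2}  [seen]
{s1} --a--> ∅  [new]
{s1} --b--> ∅  [seen]
{s1} --c--> {s2}  [seen]
{s2} --a--> {s2}  [seen]
{s2} --b--> {s0,s1,s2}  [seen]
{s2} --c--> {s0,s1}  [new]
{s0,s1,s2} --a--> {s1,s2}  [seen]
{s0,s1,s2} --b--> {s0,s1,s2}  [seen]
{s0,s1,s2} --c--> {s0,s1,s2}  [seen]
∅ --a--> ∅  [seen]
∅ --b--> ∅  [seen]
∅ --c--> ∅  [seen]
{s0,s1} --a--> {s1,s2}  [seen]
{s0,s1} --b--> {s1}  [seen]
{s0,s1} --c--> {s0,s2}  [new]
{s0,s2} --a--> {s1,s2}  [seen]
{s0,s2} --b--> {s0,s1,s2}  [seen]
{s0,s2} --c--> {s0,s1}  [seen]
Reachable DFA states: {s0}, {s1,s2}, {s1}, {s2}, {s0,s1,s2}, ∅, {s0,s1}, {s0,s2}.
{s0,s1} is among them.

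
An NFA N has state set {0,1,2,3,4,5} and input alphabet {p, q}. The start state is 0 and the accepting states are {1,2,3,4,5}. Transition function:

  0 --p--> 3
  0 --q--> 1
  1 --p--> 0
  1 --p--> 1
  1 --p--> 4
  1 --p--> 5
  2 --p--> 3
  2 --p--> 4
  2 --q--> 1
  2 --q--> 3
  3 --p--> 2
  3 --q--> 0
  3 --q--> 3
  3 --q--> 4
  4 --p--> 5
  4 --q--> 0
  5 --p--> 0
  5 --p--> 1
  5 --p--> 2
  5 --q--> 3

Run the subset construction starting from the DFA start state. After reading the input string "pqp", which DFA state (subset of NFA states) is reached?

Start: {0}.
δ(0,p) = {3}.
Union: {3}.
After p: {3}.
δ(3,q) = {0,3,4}.
Union: {0,3,4}.
After q: {0,3,4}.
δ(0,p) = {3}; δ(3,p) = {2}; δ(4,p) = {5}.
Union: {2,3,5}.
After p: {2,3,5}.

{2,3,5}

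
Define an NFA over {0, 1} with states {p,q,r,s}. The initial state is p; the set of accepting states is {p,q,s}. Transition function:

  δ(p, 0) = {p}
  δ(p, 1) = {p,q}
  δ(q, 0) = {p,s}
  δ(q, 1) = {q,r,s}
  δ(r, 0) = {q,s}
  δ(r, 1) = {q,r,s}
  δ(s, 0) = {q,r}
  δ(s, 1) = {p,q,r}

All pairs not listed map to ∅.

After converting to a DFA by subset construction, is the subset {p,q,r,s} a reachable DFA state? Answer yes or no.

Start state of the DFA: {p}.
{p} --0--> {p}  [seen]
{p} --1--> {p,q}  [new]
{p,q} --0--> {p,s}  [new]
{p,q} --1--> {p,q,r,s}  [new]
{p,s} --0--> {p,q,r}  [new]
{p,s} --1--> {p,q,r}  [seen]
{p,q,r,s} --0--> {p,q,r,s}  [seen]
{p,q,r,s} --1--> {p,q,r,s}  [seen]
{p,q,r} --0--> {p,q,s}  [new]
{p,q,r} --1--> {p,q,r,s}  [seen]
{p,q,s} --0--> {p,q,r,s}  [seen]
{p,q,s} --1--> {p,q,r,s}  [seen]
Reachable DFA states: {p}, {p,q}, {p,s}, {p,q,r,s}, {p,q,r}, {p,q,s}.
{p,q,r,s} is among them.

yes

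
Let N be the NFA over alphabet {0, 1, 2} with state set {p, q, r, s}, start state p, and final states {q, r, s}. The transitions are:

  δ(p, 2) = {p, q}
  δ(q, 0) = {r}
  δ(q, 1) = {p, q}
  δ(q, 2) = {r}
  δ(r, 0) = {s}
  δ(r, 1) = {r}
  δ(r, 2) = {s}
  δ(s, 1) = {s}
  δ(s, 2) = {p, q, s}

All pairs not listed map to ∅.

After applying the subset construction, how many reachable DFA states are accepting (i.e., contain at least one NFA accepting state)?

7

Start state of the DFA: {p}.
{p} --0--> ∅  [new]
{p} --1--> ∅  [seen]
{p} --2--> {p, q}  [new]
∅ --0--> ∅  [seen]
∅ --1--> ∅  [seen]
∅ --2--> ∅  [seen]
{p, q} --0--> {r}  [new]
{p, q} --1--> {p, q}  [seen]
{p, q} --2--> {p, q, r}  [new]
{r} --0--> {s}  [new]
{r} --1--> {r}  [seen]
{r} --2--> {s}  [seen]
{p, q, r} --0--> {r, s}  [new]
{p, q, r} --1--> {p, q, r}  [seen]
{p, q, r} --2--> {p, q, r, s}  [new]
{s} --0--> ∅  [seen]
{s} --1--> {s}  [seen]
{s} --2--> {p, q, s}  [new]
{r, s} --0--> {s}  [seen]
{r, s} --1--> {r, s}  [seen]
{r, s} --2--> {p, q, s}  [seen]
{p, q, r, s} --0--> {r, s}  [seen]
{p, q, r, s} --1--> {p, q, r, s}  [seen]
{p, q, r, s} --2--> {p, q, r, s}  [seen]
{p, q, s} --0--> {r}  [seen]
{p, q, s} --1--> {p, q, s}  [seen]
{p, q, s} --2--> {p, q, r, s}  [seen]
Reachable DFA states: {p}, ∅, {p, q}, {r}, {p, q, r}, {s}, {r, s}, {p, q, r, s}, {p, q, s}.
Accepting DFA states (contain an NFA accepting state): {p, q}, {r}, {p, q, r}, {s}, {r, s}, {p, q, r, s}, {p, q, s}.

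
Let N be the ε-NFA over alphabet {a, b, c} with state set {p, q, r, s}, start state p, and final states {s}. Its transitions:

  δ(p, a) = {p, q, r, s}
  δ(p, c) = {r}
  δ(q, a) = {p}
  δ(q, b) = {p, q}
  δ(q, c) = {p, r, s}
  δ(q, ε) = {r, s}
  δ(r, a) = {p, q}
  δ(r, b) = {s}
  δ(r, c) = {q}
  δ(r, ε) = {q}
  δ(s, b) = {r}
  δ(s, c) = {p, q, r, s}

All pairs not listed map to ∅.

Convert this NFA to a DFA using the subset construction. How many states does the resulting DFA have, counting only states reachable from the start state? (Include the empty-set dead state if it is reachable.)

Start state of the DFA: {p} (ε-closure of the NFA start).
{p} --a--> {p, q, r, s}  [new]
{p} --b--> ∅  [new]
{p} --c--> {q, r, s}  [new]
{p, q, r, s} --a--> {p, q, r, s}  [seen]
{p, q, r, s} --b--> {p, q, r, s}  [seen]
{p, q, r, s} --c--> {p, q, r, s}  [seen]
∅ --a--> ∅  [seen]
∅ --b--> ∅  [seen]
∅ --c--> ∅  [seen]
{q, r, s} --a--> {p, q, r, s}  [seen]
{q, r, s} --b--> {p, q, r, s}  [seen]
{q, r, s} --c--> {p, q, r, s}  [seen]
Reachable DFA states: {p}, {p, q, r, s}, ∅, {q, r, s}.

4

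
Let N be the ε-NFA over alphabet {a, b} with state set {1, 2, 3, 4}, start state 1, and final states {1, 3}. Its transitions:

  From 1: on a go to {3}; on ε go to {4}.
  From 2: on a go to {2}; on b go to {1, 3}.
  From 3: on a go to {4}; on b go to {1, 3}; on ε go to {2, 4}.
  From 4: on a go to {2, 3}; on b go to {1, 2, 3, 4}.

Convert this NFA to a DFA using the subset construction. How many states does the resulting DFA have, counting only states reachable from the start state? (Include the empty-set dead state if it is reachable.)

Start state of the DFA: {1, 4} (ε-closure of the NFA start).
{1, 4} --a--> {2, 3, 4}  [new]
{1, 4} --b--> {1, 2, 3, 4}  [new]
{2, 3, 4} --a--> {2, 3, 4}  [seen]
{2, 3, 4} --b--> {1, 2, 3, 4}  [seen]
{1, 2, 3, 4} --a--> {2, 3, 4}  [seen]
{1, 2, 3, 4} --b--> {1, 2, 3, 4}  [seen]
Reachable DFA states: {1, 4}, {2, 3, 4}, {1, 2, 3, 4}.

3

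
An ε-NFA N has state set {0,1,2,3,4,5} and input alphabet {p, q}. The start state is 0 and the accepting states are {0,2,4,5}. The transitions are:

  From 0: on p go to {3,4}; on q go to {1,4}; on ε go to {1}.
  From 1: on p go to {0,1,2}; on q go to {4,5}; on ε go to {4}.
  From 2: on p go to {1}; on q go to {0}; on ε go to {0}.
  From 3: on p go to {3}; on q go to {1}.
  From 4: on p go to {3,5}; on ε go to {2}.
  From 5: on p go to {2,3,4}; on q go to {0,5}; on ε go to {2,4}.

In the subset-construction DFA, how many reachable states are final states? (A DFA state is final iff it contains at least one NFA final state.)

3

Start state of the DFA: {0,1,2,4} (ε-closure of the NFA start).
{0,1,2,4} --p--> {0,1,2,3,4,5}  [new]
{0,1,2,4} --q--> {0,1,2,4,5}  [new]
{0,1,2,3,4,5} --p--> {0,1,2,3,4,5}  [seen]
{0,1,2,3,4,5} --q--> {0,1,2,4,5}  [seen]
{0,1,2,4,5} --p--> {0,1,2,3,4,5}  [seen]
{0,1,2,4,5} --q--> {0,1,2,4,5}  [seen]
Reachable DFA states: {0,1,2,4}, {0,1,2,3,4,5}, {0,1,2,4,5}.
Accepting DFA states (contain an NFA accepting state): {0,1,2,4}, {0,1,2,3,4,5}, {0,1,2,4,5}.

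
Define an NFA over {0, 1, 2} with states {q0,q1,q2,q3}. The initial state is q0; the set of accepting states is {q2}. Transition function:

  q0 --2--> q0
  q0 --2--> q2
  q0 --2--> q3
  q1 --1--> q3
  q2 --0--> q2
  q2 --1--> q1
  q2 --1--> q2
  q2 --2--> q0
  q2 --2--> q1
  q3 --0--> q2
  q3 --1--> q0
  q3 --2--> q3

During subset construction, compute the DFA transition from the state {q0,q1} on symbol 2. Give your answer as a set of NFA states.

{q0,q2,q3}

δ(q0,2) = {q0,q2,q3}; δ(q1,2) = ∅.
Union: {q0,q2,q3}.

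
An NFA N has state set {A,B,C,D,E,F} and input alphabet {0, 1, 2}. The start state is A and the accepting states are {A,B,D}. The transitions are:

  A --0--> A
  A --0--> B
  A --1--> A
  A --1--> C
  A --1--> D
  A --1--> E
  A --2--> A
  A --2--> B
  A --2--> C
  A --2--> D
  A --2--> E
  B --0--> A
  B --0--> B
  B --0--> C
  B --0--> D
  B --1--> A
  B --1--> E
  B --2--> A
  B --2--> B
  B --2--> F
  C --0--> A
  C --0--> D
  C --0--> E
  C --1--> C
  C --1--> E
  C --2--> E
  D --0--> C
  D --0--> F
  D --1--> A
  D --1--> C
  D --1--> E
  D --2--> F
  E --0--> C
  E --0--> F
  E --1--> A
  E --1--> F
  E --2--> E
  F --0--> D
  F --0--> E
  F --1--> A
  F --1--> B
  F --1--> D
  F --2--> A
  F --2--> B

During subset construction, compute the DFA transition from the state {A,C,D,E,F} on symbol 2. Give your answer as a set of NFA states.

{A,B,C,D,E,F}

δ(A,2) = {A,B,C,D,E}; δ(C,2) = {E}; δ(D,2) = {F}; δ(E,2) = {E}; δ(F,2) = {A,B}.
Union: {A,B,C,D,E,F}.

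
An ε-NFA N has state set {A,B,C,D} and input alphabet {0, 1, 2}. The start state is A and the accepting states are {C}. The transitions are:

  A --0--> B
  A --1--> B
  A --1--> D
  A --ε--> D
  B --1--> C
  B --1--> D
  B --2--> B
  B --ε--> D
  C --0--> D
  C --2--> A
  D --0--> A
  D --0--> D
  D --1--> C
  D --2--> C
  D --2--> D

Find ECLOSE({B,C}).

Begin with {B,C}.
B →ε {D}; add D.
ε-closure = {B,C,D}.

{B,C,D}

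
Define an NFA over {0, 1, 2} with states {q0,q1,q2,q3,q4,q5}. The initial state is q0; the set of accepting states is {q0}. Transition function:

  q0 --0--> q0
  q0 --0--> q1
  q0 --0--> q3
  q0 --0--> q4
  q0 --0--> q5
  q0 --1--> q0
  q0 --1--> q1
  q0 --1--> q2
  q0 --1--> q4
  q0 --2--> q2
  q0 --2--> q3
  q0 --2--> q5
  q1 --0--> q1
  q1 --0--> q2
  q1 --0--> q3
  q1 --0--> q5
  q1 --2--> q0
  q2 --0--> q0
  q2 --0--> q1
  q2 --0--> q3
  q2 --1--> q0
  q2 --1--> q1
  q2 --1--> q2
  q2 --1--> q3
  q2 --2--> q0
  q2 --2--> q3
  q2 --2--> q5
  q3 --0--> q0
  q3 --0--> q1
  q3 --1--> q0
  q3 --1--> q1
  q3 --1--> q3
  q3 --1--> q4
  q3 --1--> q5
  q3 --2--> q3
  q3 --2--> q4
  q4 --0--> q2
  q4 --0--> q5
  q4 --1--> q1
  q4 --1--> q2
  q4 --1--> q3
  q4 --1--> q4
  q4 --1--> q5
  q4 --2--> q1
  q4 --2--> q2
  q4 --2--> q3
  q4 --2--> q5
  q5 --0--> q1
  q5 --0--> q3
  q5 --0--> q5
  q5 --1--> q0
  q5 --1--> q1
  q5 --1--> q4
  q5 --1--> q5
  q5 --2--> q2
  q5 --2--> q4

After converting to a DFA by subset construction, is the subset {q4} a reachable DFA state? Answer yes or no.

Start state of the DFA: {q0}.
{q0} --0--> {q0,q1,q3,q4,q5}  [new]
{q0} --1--> {q0,q1,q2,q4}  [new]
{q0} --2--> {q2,q3,q5}  [new]
{q0,q1,q3,q4,q5} --0--> {q0,q1,q2,q3,q4,q5}  [new]
{q0,q1,q3,q4,q5} --1--> {q0,q1,q2,q3,q4,q5}  [seen]
{q0,q1,q3,q4,q5} --2--> {q0,q1,q2,q3,q4,q5}  [seen]
{q0,q1,q2,q4} --0--> {q0,q1,q2,q3,q4,q5}  [seen]
{q0,q1,q2,q4} --1--> {q0,q1,q2,q3,q4,q5}  [seen]
{q0,q1,q2,q4} --2--> {q0,q1,q2,q3,q5}  [new]
{q2,q3,q5} --0--> {q0,q1,q3,q5}  [new]
{q2,q3,q5} --1--> {q0,q1,q2,q3,q4,q5}  [seen]
{q2,q3,q5} --2--> {q0,q2,q3,q4,q5}  [new]
{q0,q1,q2,q3,q4,q5} --0--> {q0,q1,q2,q3,q4,q5}  [seen]
{q0,q1,q2,q3,q4,q5} --1--> {q0,q1,q2,q3,q4,q5}  [seen]
{q0,q1,q2,q3,q4,q5} --2--> {q0,q1,q2,q3,q4,q5}  [seen]
{q0,q1,q2,q3,q5} --0--> {q0,q1,q2,q3,q4,q5}  [seen]
{q0,q1,q2,q3,q5} --1--> {q0,q1,q2,q3,q4,q5}  [seen]
{q0,q1,q2,q3,q5} --2--> {q0,q2,q3,q4,q5}  [seen]
{q0,q1,q3,q5} --0--> {q0,q1,q2,q3,q4,q5}  [seen]
{q0,q1,q3,q5} --1--> {q0,q1,q2,q3,q4,q5}  [seen]
{q0,q1,q3,q5} --2--> {q0,q2,q3,q4,q5}  [seen]
{q0,q2,q3,q4,q5} --0--> {q0,q1,q2,q3,q4,q5}  [seen]
{q0,q2,q3,q4,q5} --1--> {q0,q1,q2,q3,q4,q5}  [seen]
{q0,q2,q3,q4,q5} --2--> {q0,q1,q2,q3,q4,q5}  [seen]
Reachable DFA states: {q0}, {q0,q1,q3,q4,q5}, {q0,q1,q2,q4}, {q2,q3,q5}, {q0,q1,q2,q3,q4,q5}, {q0,q1,q2,q3,q5}, {q0,q1,q3,q5}, {q0,q2,q3,q4,q5}.
{q4} is not among them.

no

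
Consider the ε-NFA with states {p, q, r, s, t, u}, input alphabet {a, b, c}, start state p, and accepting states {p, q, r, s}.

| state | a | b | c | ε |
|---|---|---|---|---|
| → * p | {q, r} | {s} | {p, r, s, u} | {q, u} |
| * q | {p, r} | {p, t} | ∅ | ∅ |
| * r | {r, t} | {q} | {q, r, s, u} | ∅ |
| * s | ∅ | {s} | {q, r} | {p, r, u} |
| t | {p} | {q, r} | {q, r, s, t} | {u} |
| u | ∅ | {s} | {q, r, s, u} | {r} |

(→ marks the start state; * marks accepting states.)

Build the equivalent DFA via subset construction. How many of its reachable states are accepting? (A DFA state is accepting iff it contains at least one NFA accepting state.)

Start state of the DFA: {p, q, r, u} (ε-closure of the NFA start).
{p, q, r, u} --a--> {p, q, r, t, u}  [new]
{p, q, r, u} --b--> {p, q, r, s, t, u}  [new]
{p, q, r, u} --c--> {p, q, r, s, u}  [new]
{p, q, r, t, u} --a--> {p, q, r, t, u}  [seen]
{p, q, r, t, u} --b--> {p, q, r, s, t, u}  [seen]
{p, q, r, t, u} --c--> {p, q, r, s, t, u}  [seen]
{p, q, r, s, t, u} --a--> {p, q, r, t, u}  [seen]
{p, q, r, s, t, u} --b--> {p, q, r, s, t, u}  [seen]
{p, q, r, s, t, u} --c--> {p, q, r, s, t, u}  [seen]
{p, q, r, s, u} --a--> {p, q, r, t, u}  [seen]
{p, q, r, s, u} --b--> {p, q, r, s, t, u}  [seen]
{p, q, r, s, u} --c--> {p, q, r, s, u}  [seen]
Reachable DFA states: {p, q, r, u}, {p, q, r, t, u}, {p, q, r, s, t, u}, {p, q, r, s, u}.
Accepting DFA states (contain an NFA accepting state): {p, q, r, u}, {p, q, r, t, u}, {p, q, r, s, t, u}, {p, q, r, s, u}.

4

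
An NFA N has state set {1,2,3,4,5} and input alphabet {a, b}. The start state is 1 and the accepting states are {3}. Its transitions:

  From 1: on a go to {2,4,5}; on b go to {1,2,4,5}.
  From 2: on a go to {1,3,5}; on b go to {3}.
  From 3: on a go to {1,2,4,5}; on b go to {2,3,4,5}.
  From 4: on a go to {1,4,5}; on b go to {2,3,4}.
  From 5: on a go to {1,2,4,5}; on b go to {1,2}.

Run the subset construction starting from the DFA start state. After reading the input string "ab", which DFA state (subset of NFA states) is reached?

{1,2,3,4}

Start: {1}.
δ(1,a) = {2,4,5}.
Union: {2,4,5}.
After a: {2,4,5}.
δ(2,b) = {3}; δ(4,b) = {2,3,4}; δ(5,b) = {1,2}.
Union: {1,2,3,4}.
After b: {1,2,3,4}.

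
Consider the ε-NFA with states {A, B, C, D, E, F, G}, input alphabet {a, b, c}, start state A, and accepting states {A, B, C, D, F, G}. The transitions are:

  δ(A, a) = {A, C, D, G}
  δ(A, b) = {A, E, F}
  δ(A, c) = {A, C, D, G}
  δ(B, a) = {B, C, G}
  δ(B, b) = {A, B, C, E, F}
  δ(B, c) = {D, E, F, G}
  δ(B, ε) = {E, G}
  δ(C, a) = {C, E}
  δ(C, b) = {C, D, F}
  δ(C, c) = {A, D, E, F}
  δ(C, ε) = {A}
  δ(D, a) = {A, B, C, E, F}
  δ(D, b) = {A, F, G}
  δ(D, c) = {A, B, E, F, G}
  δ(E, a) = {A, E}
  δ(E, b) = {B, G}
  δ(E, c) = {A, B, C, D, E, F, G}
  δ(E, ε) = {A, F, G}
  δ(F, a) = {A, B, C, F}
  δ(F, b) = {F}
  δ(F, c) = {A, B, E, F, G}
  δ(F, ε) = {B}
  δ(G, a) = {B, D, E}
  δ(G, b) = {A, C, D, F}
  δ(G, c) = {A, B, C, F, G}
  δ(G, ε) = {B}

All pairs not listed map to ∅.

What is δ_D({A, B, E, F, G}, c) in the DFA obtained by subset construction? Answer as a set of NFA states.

{A, B, C, D, E, F, G}

δ(A,c) = {A, C, D, G}; δ(B,c) = {D, E, F, G}; δ(E,c) = {A, B, C, D, E, F, G}; δ(F,c) = {A, B, E, F, G}; δ(G,c) = {A, B, C, F, G}.
Union: {A, B, C, D, E, F, G}.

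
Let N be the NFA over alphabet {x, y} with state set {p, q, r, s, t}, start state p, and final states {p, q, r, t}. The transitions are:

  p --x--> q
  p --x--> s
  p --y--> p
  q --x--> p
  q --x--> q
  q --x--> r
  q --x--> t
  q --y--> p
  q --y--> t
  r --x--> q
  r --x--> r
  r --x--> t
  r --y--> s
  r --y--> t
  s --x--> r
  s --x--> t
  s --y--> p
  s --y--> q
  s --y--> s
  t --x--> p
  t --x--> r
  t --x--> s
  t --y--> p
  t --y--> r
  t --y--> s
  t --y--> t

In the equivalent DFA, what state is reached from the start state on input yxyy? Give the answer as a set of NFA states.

Start: {p}.
δ(p,y) = {p}.
Union: {p}.
After y: {p}.
δ(p,x) = {q, s}.
Union: {q, s}.
After x: {q, s}.
δ(q,y) = {p, t}; δ(s,y) = {p, q, s}.
Union: {p, q, s, t}.
After y: {p, q, s, t}.
δ(p,y) = {p}; δ(q,y) = {p, t}; δ(s,y) = {p, q, s}; δ(t,y) = {p, r, s, t}.
Union: {p, q, r, s, t}.
After y: {p, q, r, s, t}.

{p, q, r, s, t}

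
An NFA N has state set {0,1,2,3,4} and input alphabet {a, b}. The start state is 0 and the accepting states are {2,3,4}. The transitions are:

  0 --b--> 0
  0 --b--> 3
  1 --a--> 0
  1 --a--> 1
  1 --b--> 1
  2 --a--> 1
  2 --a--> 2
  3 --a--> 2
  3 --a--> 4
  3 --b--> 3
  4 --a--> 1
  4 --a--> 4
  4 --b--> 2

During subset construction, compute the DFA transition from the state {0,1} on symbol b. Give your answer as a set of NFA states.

δ(0,b) = {0,3}; δ(1,b) = {1}.
Union: {0,1,3}.

{0,1,3}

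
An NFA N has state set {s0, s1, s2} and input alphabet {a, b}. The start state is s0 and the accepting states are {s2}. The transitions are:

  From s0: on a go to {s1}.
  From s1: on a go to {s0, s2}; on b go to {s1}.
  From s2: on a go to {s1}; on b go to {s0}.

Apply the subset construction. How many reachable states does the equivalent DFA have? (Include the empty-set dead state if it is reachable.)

4

Start state of the DFA: {s0}.
{s0} --a--> {s1}  [new]
{s0} --b--> ∅  [new]
{s1} --a--> {s0, s2}  [new]
{s1} --b--> {s1}  [seen]
∅ --a--> ∅  [seen]
∅ --b--> ∅  [seen]
{s0, s2} --a--> {s1}  [seen]
{s0, s2} --b--> {s0}  [seen]
Reachable DFA states: {s0}, {s1}, ∅, {s0, s2}.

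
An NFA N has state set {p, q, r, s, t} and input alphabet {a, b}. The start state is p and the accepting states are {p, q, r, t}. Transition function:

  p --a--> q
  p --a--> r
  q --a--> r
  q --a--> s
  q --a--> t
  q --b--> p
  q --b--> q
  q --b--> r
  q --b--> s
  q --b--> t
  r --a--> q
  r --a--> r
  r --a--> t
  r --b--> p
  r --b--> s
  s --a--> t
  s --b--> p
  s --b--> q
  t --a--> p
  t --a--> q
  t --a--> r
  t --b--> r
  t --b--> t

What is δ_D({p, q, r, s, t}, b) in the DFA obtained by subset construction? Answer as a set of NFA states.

δ(p,b) = ∅; δ(q,b) = {p, q, r, s, t}; δ(r,b) = {p, s}; δ(s,b) = {p, q}; δ(t,b) = {r, t}.
Union: {p, q, r, s, t}.

{p, q, r, s, t}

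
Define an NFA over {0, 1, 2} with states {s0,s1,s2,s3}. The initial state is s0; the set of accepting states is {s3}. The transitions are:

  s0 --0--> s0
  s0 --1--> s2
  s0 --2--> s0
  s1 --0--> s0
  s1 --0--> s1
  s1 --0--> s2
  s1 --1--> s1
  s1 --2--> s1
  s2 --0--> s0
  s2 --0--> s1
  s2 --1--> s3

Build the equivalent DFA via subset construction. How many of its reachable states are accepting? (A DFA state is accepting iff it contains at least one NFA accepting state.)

Start state of the DFA: {s0}.
{s0} --0--> {s0}  [seen]
{s0} --1--> {s2}  [new]
{s0} --2--> {s0}  [seen]
{s2} --0--> {s0,s1}  [new]
{s2} --1--> {s3}  [new]
{s2} --2--> ∅  [new]
{s0,s1} --0--> {s0,s1,s2}  [new]
{s0,s1} --1--> {s1,s2}  [new]
{s0,s1} --2--> {s0,s1}  [seen]
{s3} --0--> ∅  [seen]
{s3} --1--> ∅  [seen]
{s3} --2--> ∅  [seen]
∅ --0--> ∅  [seen]
∅ --1--> ∅  [seen]
∅ --2--> ∅  [seen]
{s0,s1,s2} --0--> {s0,s1,s2}  [seen]
{s0,s1,s2} --1--> {s1,s2,s3}  [new]
{s0,s1,s2} --2--> {s0,s1}  [seen]
{s1,s2} --0--> {s0,s1,s2}  [seen]
{s1,s2} --1--> {s1,s3}  [new]
{s1,s2} --2--> {s1}  [new]
{s1,s2,s3} --0--> {s0,s1,s2}  [seen]
{s1,s2,s3} --1--> {s1,s3}  [seen]
{s1,s2,s3} --2--> {s1}  [seen]
{s1,s3} --0--> {s0,s1,s2}  [seen]
{s1,s3} --1--> {s1}  [seen]
{s1,s3} --2--> {s1}  [seen]
{s1} --0--> {s0,s1,s2}  [seen]
{s1} --1--> {s1}  [seen]
{s1} --2--> {s1}  [seen]
Reachable DFA states: {s0}, {s2}, {s0,s1}, {s3}, ∅, {s0,s1,s2}, {s1,s2}, {s1,s2,s3}, {s1,s3}, {s1}.
Accepting DFA states (contain an NFA accepting state): {s3}, {s1,s2,s3}, {s1,s3}.

3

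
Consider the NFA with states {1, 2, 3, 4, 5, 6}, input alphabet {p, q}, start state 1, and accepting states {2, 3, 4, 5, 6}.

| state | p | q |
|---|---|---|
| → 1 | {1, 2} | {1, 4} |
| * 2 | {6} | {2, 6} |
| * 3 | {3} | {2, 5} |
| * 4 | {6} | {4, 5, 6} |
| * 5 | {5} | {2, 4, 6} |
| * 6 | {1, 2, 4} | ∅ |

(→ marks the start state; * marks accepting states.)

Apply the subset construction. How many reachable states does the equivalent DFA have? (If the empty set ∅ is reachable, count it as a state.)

7

Start state of the DFA: {1}.
{1} --p--> {1, 2}  [new]
{1} --q--> {1, 4}  [new]
{1, 2} --p--> {1, 2, 6}  [new]
{1, 2} --q--> {1, 2, 4, 6}  [new]
{1, 4} --p--> {1, 2, 6}  [seen]
{1, 4} --q--> {1, 4, 5, 6}  [new]
{1, 2, 6} --p--> {1, 2, 4, 6}  [seen]
{1, 2, 6} --q--> {1, 2, 4, 6}  [seen]
{1, 2, 4, 6} --p--> {1, 2, 4, 6}  [seen]
{1, 2, 4, 6} --q--> {1, 2, 4, 5, 6}  [new]
{1, 4, 5, 6} --p--> {1, 2, 4, 5, 6}  [seen]
{1, 4, 5, 6} --q--> {1, 2, 4, 5, 6}  [seen]
{1, 2, 4, 5, 6} --p--> {1, 2, 4, 5, 6}  [seen]
{1, 2, 4, 5, 6} --q--> {1, 2, 4, 5, 6}  [seen]
Reachable DFA states: {1}, {1, 2}, {1, 4}, {1, 2, 6}, {1, 2, 4, 6}, {1, 4, 5, 6}, {1, 2, 4, 5, 6}.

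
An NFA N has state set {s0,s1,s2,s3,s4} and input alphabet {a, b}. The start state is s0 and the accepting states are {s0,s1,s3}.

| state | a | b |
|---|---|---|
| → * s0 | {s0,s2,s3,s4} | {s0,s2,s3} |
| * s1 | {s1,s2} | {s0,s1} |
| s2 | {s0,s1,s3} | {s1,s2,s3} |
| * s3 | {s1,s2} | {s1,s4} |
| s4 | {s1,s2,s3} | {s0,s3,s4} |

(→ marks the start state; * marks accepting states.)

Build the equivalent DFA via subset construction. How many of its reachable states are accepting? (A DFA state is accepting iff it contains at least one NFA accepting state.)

4

Start state of the DFA: {s0}.
{s0} --a--> {s0,s2,s3,s4}  [new]
{s0} --b--> {s0,s2,s3}  [new]
{s0,s2,s3,s4} --a--> {s0,s1,s2,s3,s4}  [new]
{s0,s2,s3,s4} --b--> {s0,s1,s2,s3,s4}  [seen]
{s0,s2,s3} --a--> {s0,s1,s2,s3,s4}  [seen]
{s0,s2,s3} --b--> {s0,s1,s2,s3,s4}  [seen]
{s0,s1,s2,s3,s4} --a--> {s0,s1,s2,s3,s4}  [seen]
{s0,s1,s2,s3,s4} --b--> {s0,s1,s2,s3,s4}  [seen]
Reachable DFA states: {s0}, {s0,s2,s3,s4}, {s0,s2,s3}, {s0,s1,s2,s3,s4}.
Accepting DFA states (contain an NFA accepting state): {s0}, {s0,s2,s3,s4}, {s0,s2,s3}, {s0,s1,s2,s3,s4}.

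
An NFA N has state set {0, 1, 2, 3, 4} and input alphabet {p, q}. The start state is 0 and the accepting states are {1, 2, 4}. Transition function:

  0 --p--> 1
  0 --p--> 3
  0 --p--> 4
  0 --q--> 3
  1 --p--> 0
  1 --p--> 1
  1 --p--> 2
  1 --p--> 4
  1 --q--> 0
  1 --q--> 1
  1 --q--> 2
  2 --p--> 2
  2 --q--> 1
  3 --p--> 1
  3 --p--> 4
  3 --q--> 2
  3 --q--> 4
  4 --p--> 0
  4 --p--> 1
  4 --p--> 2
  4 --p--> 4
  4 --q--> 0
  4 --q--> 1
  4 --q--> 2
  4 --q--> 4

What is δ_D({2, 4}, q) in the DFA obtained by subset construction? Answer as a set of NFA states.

{0, 1, 2, 4}

δ(2,q) = {1}; δ(4,q) = {0, 1, 2, 4}.
Union: {0, 1, 2, 4}.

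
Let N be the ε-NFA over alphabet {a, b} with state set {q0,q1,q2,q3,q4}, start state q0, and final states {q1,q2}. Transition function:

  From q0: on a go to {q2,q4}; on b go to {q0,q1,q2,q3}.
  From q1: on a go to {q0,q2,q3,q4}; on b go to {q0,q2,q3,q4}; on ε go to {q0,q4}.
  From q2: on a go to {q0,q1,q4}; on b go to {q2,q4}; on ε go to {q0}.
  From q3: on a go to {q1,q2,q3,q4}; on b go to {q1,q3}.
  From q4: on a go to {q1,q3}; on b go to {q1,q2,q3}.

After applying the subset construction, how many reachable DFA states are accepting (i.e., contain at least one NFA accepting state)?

2

Start state of the DFA: {q0} (ε-closure of the NFA start).
{q0} --a--> {q0,q2,q4}  [new]
{q0} --b--> {q0,q1,q2,q3,q4}  [new]
{q0,q2,q4} --a--> {q0,q1,q2,q3,q4}  [seen]
{q0,q2,q4} --b--> {q0,q1,q2,q3,q4}  [seen]
{q0,q1,q2,q3,q4} --a--> {q0,q1,q2,q3,q4}  [seen]
{q0,q1,q2,q3,q4} --b--> {q0,q1,q2,q3,q4}  [seen]
Reachable DFA states: {q0}, {q0,q2,q4}, {q0,q1,q2,q3,q4}.
Accepting DFA states (contain an NFA accepting state): {q0,q2,q4}, {q0,q1,q2,q3,q4}.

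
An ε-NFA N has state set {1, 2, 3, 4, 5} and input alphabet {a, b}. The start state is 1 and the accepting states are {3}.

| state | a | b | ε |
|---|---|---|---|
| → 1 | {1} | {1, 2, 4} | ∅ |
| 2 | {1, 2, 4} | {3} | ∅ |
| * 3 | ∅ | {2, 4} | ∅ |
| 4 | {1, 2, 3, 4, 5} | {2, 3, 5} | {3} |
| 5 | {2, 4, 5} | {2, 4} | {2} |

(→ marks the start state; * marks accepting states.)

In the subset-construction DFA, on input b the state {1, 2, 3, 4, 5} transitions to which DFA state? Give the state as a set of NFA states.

{1, 2, 3, 4, 5}

δ(1,b) = {1, 2, 4}; δ(2,b) = {3}; δ(3,b) = {2, 4}; δ(4,b) = {2, 3, 5}; δ(5,b) = {2, 4}.
Union: {1, 2, 3, 4, 5}.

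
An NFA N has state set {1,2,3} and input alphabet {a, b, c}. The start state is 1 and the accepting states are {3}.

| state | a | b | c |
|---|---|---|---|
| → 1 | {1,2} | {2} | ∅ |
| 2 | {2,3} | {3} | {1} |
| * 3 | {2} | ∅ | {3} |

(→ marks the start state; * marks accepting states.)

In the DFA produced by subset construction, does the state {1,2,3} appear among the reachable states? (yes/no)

yes

Start state of the DFA: {1}.
{1} --a--> {1,2}  [new]
{1} --b--> {2}  [new]
{1} --c--> ∅  [new]
{1,2} --a--> {1,2,3}  [new]
{1,2} --b--> {2,3}  [new]
{1,2} --c--> {1}  [seen]
{2} --a--> {2,3}  [seen]
{2} --b--> {3}  [new]
{2} --c--> {1}  [seen]
∅ --a--> ∅  [seen]
∅ --b--> ∅  [seen]
∅ --c--> ∅  [seen]
{1,2,3} --a--> {1,2,3}  [seen]
{1,2,3} --b--> {2,3}  [seen]
{1,2,3} --c--> {1,3}  [new]
{2,3} --a--> {2,3}  [seen]
{2,3} --b--> {3}  [seen]
{2,3} --c--> {1,3}  [seen]
{3} --a--> {2}  [seen]
{3} --b--> ∅  [seen]
{3} --c--> {3}  [seen]
{1,3} --a--> {1,2}  [seen]
{1,3} --b--> {2}  [seen]
{1,3} --c--> {3}  [seen]
Reachable DFA states: {1}, {1,2}, {2}, ∅, {1,2,3}, {2,3}, {3}, {1,3}.
{1,2,3} is among them.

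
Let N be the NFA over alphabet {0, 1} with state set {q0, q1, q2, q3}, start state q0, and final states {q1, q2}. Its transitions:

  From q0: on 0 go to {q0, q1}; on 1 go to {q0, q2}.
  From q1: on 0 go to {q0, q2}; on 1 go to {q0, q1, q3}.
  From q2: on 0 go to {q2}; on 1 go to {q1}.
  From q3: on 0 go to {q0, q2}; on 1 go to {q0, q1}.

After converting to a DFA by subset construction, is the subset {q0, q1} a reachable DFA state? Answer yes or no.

yes

Start state of the DFA: {q0}.
{q0} --0--> {q0, q1}  [new]
{q0} --1--> {q0, q2}  [new]
{q0, q1} --0--> {q0, q1, q2}  [new]
{q0, q1} --1--> {q0, q1, q2, q3}  [new]
{q0, q2} --0--> {q0, q1, q2}  [seen]
{q0, q2} --1--> {q0, q1, q2}  [seen]
{q0, q1, q2} --0--> {q0, q1, q2}  [seen]
{q0, q1, q2} --1--> {q0, q1, q2, q3}  [seen]
{q0, q1, q2, q3} --0--> {q0, q1, q2}  [seen]
{q0, q1, q2, q3} --1--> {q0, q1, q2, q3}  [seen]
Reachable DFA states: {q0}, {q0, q1}, {q0, q2}, {q0, q1, q2}, {q0, q1, q2, q3}.
{q0, q1} is among them.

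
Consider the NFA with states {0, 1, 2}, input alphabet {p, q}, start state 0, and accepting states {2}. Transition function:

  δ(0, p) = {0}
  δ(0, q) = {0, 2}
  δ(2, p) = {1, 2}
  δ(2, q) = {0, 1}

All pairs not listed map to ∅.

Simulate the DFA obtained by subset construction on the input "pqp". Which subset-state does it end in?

Start: {0}.
δ(0,p) = {0}.
Union: {0}.
After p: {0}.
δ(0,q) = {0, 2}.
Union: {0, 2}.
After q: {0, 2}.
δ(0,p) = {0}; δ(2,p) = {1, 2}.
Union: {0, 1, 2}.
After p: {0, 1, 2}.

{0, 1, 2}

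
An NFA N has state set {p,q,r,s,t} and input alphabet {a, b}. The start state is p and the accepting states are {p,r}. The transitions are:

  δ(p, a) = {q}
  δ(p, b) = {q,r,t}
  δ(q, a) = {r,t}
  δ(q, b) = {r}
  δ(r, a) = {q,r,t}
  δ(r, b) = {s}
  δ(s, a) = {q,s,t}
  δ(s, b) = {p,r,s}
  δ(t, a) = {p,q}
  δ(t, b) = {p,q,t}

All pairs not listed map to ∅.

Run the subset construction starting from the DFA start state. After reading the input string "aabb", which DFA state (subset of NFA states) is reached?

{p,q,r,s,t}

Start: {p}.
δ(p,a) = {q}.
Union: {q}.
After a: {q}.
δ(q,a) = {r,t}.
Union: {r,t}.
After a: {r,t}.
δ(r,b) = {s}; δ(t,b) = {p,q,t}.
Union: {p,q,s,t}.
After b: {p,q,s,t}.
δ(p,b) = {q,r,t}; δ(q,b) = {r}; δ(s,b) = {p,r,s}; δ(t,b) = {p,q,t}.
Union: {p,q,r,s,t}.
After b: {p,q,r,s,t}.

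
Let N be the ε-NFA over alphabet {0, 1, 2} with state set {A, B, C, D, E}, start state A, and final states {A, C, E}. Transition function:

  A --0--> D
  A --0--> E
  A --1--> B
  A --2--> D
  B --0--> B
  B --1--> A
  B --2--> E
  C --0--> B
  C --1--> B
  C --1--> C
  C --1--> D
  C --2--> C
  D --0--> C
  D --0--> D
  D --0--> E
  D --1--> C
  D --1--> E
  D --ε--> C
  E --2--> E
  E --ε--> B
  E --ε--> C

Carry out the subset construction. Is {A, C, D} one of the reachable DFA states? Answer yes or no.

no

Start state of the DFA: {A} (ε-closure of the NFA start).
{A} --0--> {B, C, D, E}  [new]
{A} --1--> {B}  [new]
{A} --2--> {C, D}  [new]
{B, C, D, E} --0--> {B, C, D, E}  [seen]
{B, C, D, E} --1--> {A, B, C, D, E}  [new]
{B, C, D, E} --2--> {B, C, E}  [new]
{B} --0--> {B}  [seen]
{B} --1--> {A}  [seen]
{B} --2--> {B, C, E}  [seen]
{C, D} --0--> {B, C, D, E}  [seen]
{C, D} --1--> {B, C, D, E}  [seen]
{C, D} --2--> {C}  [new]
{A, B, C, D, E} --0--> {B, C, D, E}  [seen]
{A, B, C, D, E} --1--> {A, B, C, D, E}  [seen]
{A, B, C, D, E} --2--> {B, C, D, E}  [seen]
{B, C, E} --0--> {B}  [seen]
{B, C, E} --1--> {A, B, C, D}  [new]
{B, C, E} --2--> {B, C, E}  [seen]
{C} --0--> {B}  [seen]
{C} --1--> {B, C, D}  [new]
{C} --2--> {C}  [seen]
{A, B, C, D} --0--> {B, C, D, E}  [seen]
{A, B, C, D} --1--> {A, B, C, D, E}  [seen]
{A, B, C, D} --2--> {B, C, D, E}  [seen]
{B, C, D} --0--> {B, C, D, E}  [seen]
{B, C, D} --1--> {A, B, C, D, E}  [seen]
{B, C, D} --2--> {B, C, E}  [seen]
Reachable DFA states: {A}, {B, C, D, E}, {B}, {C, D}, {A, B, C, D, E}, {B, C, E}, {C}, {A, B, C, D}, {B, C, D}.
{A, C, D} is not among them.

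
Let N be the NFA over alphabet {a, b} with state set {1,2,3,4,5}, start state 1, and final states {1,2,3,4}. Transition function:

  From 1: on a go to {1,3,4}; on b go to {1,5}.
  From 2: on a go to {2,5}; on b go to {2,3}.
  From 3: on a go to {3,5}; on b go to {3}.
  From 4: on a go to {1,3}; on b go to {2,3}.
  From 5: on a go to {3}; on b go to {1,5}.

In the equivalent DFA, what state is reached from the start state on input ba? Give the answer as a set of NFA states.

Start: {1}.
δ(1,b) = {1,5}.
Union: {1,5}.
After b: {1,5}.
δ(1,a) = {1,3,4}; δ(5,a) = {3}.
Union: {1,3,4}.
After a: {1,3,4}.

{1,3,4}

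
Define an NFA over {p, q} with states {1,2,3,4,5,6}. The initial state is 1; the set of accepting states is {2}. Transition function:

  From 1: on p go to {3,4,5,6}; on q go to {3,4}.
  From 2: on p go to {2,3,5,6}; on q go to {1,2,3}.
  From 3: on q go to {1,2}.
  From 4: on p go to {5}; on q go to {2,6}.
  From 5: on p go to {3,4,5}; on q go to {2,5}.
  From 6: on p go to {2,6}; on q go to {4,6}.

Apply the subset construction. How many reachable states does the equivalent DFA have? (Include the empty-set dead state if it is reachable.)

Start state of the DFA: {1}.
{1} --p--> {3,4,5,6}  [new]
{1} --q--> {3,4}  [new]
{3,4,5,6} --p--> {2,3,4,5,6}  [new]
{3,4,5,6} --q--> {1,2,4,5,6}  [new]
{3,4} --p--> {5}  [new]
{3,4} --q--> {1,2,6}  [new]
{2,3,4,5,6} --p--> {2,3,4,5,6}  [seen]
{2,3,4,5,6} --q--> {1,2,3,4,5,6}  [new]
{1,2,4,5,6} --p--> {2,3,4,5,6}  [seen]
{1,2,4,5,6} --q--> {1,2,3,4,5,6}  [seen]
{5} --p--> {3,4,5}  [new]
{5} --q--> {2,5}  [new]
{1,2,6} --p--> {2,3,4,5,6}  [seen]
{1,2,6} --q--> {1,2,3,4,6}  [new]
{1,2,3,4,5,6} --p--> {2,3,4,5,6}  [seen]
{1,2,3,4,5,6} --q--> {1,2,3,4,5,6}  [seen]
{3,4,5} --p--> {3,4,5}  [seen]
{3,4,5} --q--> {1,2,5,6}  [new]
{2,5} --p--> {2,3,4,5,6}  [seen]
{2,5} --q--> {1,2,3,5}  [new]
{1,2,3,4,6} --p--> {2,3,4,5,6}  [seen]
{1,2,3,4,6} --q--> {1,2,3,4,6}  [seen]
{1,2,5,6} --p--> {2,3,4,5,6}  [seen]
{1,2,5,6} --q--> {1,2,3,4,5,6}  [seen]
{1,2,3,5} --p--> {2,3,4,5,6}  [seen]
{1,2,3,5} --q--> {1,2,3,4,5}  [new]
{1,2,3,4,5} --p--> {2,3,4,5,6}  [seen]
{1,2,3,4,5} --q--> {1,2,3,4,5,6}  [seen]
Reachable DFA states: {1}, {3,4,5,6}, {3,4}, {2,3,4,5,6}, {1,2,4,5,6}, {5}, {1,2,6}, {1,2,3,4,5,6}, {3,4,5}, {2,5}, {1,2,3,4,6}, {1,2,5,6}, {1,2,3,5}, {1,2,3,4,5}.

14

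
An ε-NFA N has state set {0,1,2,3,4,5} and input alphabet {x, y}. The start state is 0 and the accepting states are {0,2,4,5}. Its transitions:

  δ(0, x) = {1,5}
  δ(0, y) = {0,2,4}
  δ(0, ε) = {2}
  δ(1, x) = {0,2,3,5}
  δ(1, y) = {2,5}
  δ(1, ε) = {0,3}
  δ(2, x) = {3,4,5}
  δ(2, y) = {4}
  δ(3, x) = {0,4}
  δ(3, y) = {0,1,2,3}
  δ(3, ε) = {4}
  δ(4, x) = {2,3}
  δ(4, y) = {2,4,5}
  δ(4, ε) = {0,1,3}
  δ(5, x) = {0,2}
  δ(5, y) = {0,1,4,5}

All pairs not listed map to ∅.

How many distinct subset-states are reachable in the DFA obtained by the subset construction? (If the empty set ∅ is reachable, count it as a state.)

3

Start state of the DFA: {0,2} (ε-closure of the NFA start).
{0,2} --x--> {0,1,2,3,4,5}  [new]
{0,2} --y--> {0,1,2,3,4}  [new]
{0,1,2,3,4,5} --x--> {0,1,2,3,4,5}  [seen]
{0,1,2,3,4,5} --y--> {0,1,2,3,4,5}  [seen]
{0,1,2,3,4} --x--> {0,1,2,3,4,5}  [seen]
{0,1,2,3,4} --y--> {0,1,2,3,4,5}  [seen]
Reachable DFA states: {0,2}, {0,1,2,3,4,5}, {0,1,2,3,4}.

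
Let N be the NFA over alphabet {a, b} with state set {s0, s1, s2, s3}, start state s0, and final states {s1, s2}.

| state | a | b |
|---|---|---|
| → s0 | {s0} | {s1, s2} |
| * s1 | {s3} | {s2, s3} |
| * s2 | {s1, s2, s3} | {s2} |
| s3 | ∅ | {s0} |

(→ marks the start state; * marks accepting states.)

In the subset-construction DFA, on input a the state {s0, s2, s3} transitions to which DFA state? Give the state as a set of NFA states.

δ(s0,a) = {s0}; δ(s2,a) = {s1, s2, s3}; δ(s3,a) = ∅.
Union: {s0, s1, s2, s3}.

{s0, s1, s2, s3}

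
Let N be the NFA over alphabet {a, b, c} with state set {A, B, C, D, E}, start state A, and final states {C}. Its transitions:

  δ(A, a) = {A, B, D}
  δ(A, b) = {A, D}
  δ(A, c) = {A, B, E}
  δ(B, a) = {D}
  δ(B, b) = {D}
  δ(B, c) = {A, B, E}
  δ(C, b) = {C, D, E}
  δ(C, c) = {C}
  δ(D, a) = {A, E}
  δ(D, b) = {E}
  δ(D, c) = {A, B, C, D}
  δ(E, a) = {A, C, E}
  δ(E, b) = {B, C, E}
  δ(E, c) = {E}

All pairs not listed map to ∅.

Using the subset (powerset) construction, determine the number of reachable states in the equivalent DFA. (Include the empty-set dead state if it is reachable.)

Start state of the DFA: {A}.
{A} --a--> {A, B, D}  [new]
{A} --b--> {A, D}  [new]
{A} --c--> {A, B, E}  [new]
{A, B, D} --a--> {A, B, D, E}  [new]
{A, B, D} --b--> {A, D, E}  [new]
{A, B, D} --c--> {A, B, C, D, E}  [new]
{A, D} --a--> {A, B, D, E}  [seen]
{A, D} --b--> {A, D, E}  [seen]
{A, D} --c--> {A, B, C, D, E}  [seen]
{A, B, E} --a--> {A, B, C, D, E}  [seen]
{A, B, E} --b--> {A, B, C, D, E}  [seen]
{A, B, E} --c--> {A, B, E}  [seen]
{A, B, D, E} --a--> {A, B, C, D, E}  [seen]
{A, B, D, E} --b--> {A, B, C, D, E}  [seen]
{A, B, D, E} --c--> {A, B, C, D, E}  [seen]
{A, D, E} --a--> {A, B, C, D, E}  [seen]
{A, D, E} --b--> {A, B, C, D, E}  [seen]
{A, D, E} --c--> {A, B, C, D, E}  [seen]
{A, B, C, D, E} --a--> {A, B, C, D, E}  [seen]
{A, B, C, D, E} --b--> {A, B, C, D, E}  [seen]
{A, B, C, D, E} --c--> {A, B, C, D, E}  [seen]
Reachable DFA states: {A}, {A, B, D}, {A, D}, {A, B, E}, {A, B, D, E}, {A, D, E}, {A, B, C, D, E}.

7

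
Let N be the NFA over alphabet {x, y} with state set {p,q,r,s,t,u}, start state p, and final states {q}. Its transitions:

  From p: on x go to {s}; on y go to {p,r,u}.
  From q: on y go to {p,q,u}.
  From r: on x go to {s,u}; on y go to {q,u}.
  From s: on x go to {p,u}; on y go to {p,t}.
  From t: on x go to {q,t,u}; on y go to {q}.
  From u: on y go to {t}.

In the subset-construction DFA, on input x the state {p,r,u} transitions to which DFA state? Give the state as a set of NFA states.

δ(p,x) = {s}; δ(r,x) = {s,u}; δ(u,x) = ∅.
Union: {s,u}.

{s,u}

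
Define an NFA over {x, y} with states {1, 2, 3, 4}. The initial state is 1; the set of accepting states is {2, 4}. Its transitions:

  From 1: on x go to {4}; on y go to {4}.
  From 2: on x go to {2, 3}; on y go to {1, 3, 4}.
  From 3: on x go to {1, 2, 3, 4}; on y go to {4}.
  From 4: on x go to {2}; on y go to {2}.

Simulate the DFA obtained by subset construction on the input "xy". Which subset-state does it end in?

Start: {1}.
δ(1,x) = {4}.
Union: {4}.
After x: {4}.
δ(4,y) = {2}.
Union: {2}.
After y: {2}.

{2}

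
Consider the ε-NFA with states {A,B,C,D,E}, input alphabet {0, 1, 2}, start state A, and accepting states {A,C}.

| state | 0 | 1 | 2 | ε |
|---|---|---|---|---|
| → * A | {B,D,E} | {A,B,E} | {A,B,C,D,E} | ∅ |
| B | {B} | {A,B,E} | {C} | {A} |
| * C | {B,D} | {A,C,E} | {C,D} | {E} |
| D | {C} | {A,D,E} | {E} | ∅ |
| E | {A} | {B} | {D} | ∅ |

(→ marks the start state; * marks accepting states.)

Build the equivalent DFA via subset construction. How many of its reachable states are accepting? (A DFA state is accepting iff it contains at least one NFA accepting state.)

4

Start state of the DFA: {A} (ε-closure of the NFA start).
{A} --0--> {A,B,D,E}  [new]
{A} --1--> {A,B,E}  [new]
{A} --2--> {A,B,C,D,E}  [new]
{A,B,D,E} --0--> {A,B,C,D,E}  [seen]
{A,B,D,E} --1--> {A,B,D,E}  [seen]
{A,B,D,E} --2--> {A,B,C,D,E}  [seen]
{A,B,E} --0--> {A,B,D,E}  [seen]
{A,B,E} --1--> {A,B,E}  [seen]
{A,B,E} --2--> {A,B,C,D,E}  [seen]
{A,B,C,D,E} --0--> {A,B,C,D,E}  [seen]
{A,B,C,D,E} --1--> {A,B,C,D,E}  [seen]
{A,B,C,D,E} --2--> {A,B,C,D,E}  [seen]
Reachable DFA states: {A}, {A,B,D,E}, {A,B,E}, {A,B,C,D,E}.
Accepting DFA states (contain an NFA accepting state): {A}, {A,B,D,E}, {A,B,E}, {A,B,C,D,E}.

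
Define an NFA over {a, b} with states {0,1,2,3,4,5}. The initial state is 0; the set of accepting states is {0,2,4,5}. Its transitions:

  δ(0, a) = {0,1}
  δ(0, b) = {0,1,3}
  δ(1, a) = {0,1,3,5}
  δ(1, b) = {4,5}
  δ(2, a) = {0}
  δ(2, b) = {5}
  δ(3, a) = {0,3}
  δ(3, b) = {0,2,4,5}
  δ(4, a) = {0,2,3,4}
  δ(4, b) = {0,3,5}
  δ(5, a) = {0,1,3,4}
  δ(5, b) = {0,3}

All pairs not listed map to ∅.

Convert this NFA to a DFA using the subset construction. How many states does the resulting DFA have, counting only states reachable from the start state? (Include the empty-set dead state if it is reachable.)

Start state of the DFA: {0}.
{0} --a--> {0,1}  [new]
{0} --b--> {0,1,3}  [new]
{0,1} --a--> {0,1,3,5}  [new]
{0,1} --b--> {0,1,3,4,5}  [new]
{0,1,3} --a--> {0,1,3,5}  [seen]
{0,1,3} --b--> {0,1,2,3,4,5}  [new]
{0,1,3,5} --a--> {0,1,3,4,5}  [seen]
{0,1,3,5} --b--> {0,1,2,3,4,5}  [seen]
{0,1,3,4,5} --a--> {0,1,2,3,4,5}  [seen]
{0,1,3,4,5} --b--> {0,1,2,3,4,5}  [seen]
{0,1,2,3,4,5} --a--> {0,1,2,3,4,5}  [seen]
{0,1,2,3,4,5} --b--> {0,1,2,3,4,5}  [seen]
Reachable DFA states: {0}, {0,1}, {0,1,3}, {0,1,3,5}, {0,1,3,4,5}, {0,1,2,3,4,5}.

6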